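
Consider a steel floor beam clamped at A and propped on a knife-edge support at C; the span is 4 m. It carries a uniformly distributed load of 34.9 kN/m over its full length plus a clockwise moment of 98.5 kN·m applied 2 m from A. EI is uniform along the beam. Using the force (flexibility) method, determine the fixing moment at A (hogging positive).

Choose R_C as the redundant. The primary structure is the cantilever fixed at A.
Downward deflection at the released point C due to the loads:
  UDL 34.9: wL⁴/(8EI) = 1117/EI
  clockwise couple 98.5 at a = 2: M₀a(2L − a)/(2EI) = 591/EI
  δ_0 = 1708/EI
Tip deflection under a unit load at C: L³/(3EI) = 21.33/EI.
The prop prevents deflection at C: R_C = δ_0/δ_{CC} = 1708/21.33 = 80.05 kN.
Moment equilibrium about A: M_A = Σ(load moments about A) − R_C·L = 377.7 − 80.05×4 = 57.49 kN·m.

M_A = 57.49 kN·m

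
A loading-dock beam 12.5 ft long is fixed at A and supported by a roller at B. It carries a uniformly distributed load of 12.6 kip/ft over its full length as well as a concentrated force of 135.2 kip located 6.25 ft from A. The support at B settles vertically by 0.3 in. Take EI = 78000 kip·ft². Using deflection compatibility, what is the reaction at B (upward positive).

Take the reaction at B as the redundant and release it; the primary structure is a cantilever fixed at A.
Free-end deflection of the primary structure under the applied loading (downward +):
  UDL 12.6: wL⁴/(8EI) = 38452/EI
  point load 135.2 at a = 6.25: Pa²(3L − a)/(6EI) = 27507/EI
  δ_0 = 65959/EI
Flexibility coefficient — unit upward force at B: δ_{BB} = L³/(3EI) = 651/EI.
With EI = 78000 kip·ft²: δ_0 = 0.84562 ft and δ_{BB} = 0.008347 ft/kip.
Compatibility — the beam at B must follow the support down by 0.025 ft: δ_0 − R_B·δ_{BB} = 0.025, so R_B = (0.84562 − 0.025)/0.008347 = 98.32 kip.

R_B = 98.32 kip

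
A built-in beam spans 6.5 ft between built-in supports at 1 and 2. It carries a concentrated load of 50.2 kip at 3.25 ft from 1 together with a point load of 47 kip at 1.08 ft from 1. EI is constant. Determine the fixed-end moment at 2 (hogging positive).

Take the two fixed-end moments M_1, M_2 as redundants; the released structure is the simple span 12.
On the primary (simply-supported) span, the end slopes from the loading are:
  at 1: point load 50.2 at a = 3.25: Pab(L + b)/(6LEI) = 132.6/EI
  at 2: point load 50.2 at a = 3.25: Pab(L + a)/(6LEI) = 132.6/EI
  at 1: point load 47 at a = 1.08: Pab(L + b)/(6LEI) = 84.09/EI
  at 2: point load 47 at a = 1.08: Pab(L + a)/(6LEI) = 53.47/EI
  θ_10 = 216.6/EI,  θ_20 = 186/EI
Flexibility coefficients: a unit moment at one end gives L/(3EI) there and L/(6EI) at the far end, so f₁₁ = f₂₂ = 2.167/EI and f₁₂ = f₂₁ = 1.083/EI.
Compatibility — zero rotation at each built-in end:
  2.167 M_1 + 1.083 M_2 = 216.6
  1.083 M_1 + 2.167 M_2 = 186
Solving the pair gives M_1 = 76.08 kip·ft and M_2 = 47.82 kip·ft (hogging).

M_2 = 47.82 kip·ft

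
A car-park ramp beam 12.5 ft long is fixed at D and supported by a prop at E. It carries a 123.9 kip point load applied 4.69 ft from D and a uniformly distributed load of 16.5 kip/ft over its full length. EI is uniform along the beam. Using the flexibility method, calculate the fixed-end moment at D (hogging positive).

M_D = 617.2 kip·ft

Remove the prop at E; the released (primary) structure is a cantilever built in at D.
Deflection at E on the released cantilever, summing each load's contribution:
  point load 123.9 at a = 4.69: Pa²(3L − a)/(6EI) = 14903/EI
  UDL 16.5: wL⁴/(8EI) = 50354/EI
  δ_0 = 65257/EI
Tip deflection under a unit load at E: L³/(3EI) = 651/EI.
The prop prevents deflection at E: R_E = δ_0/δ_{EE} = 65257/651 = 100.2 kip.
Moment equilibrium about D: M_D = Σ(load moments about D) − R_E·L = 1870 − 100.2×12.5 = 617.2 kip·ft.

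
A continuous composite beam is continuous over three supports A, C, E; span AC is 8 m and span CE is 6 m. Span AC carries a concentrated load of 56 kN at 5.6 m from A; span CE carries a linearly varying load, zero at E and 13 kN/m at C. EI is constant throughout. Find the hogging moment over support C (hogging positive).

Release continuity at C by inserting a hinge; the redundant is the internal moment M_C. The primary structure is two simply-supported spans AC and CE.
Discontinuity in slope at C on the released structure — sum the simple-span end rotations:
  span AC: point load 56 at a = 5.6: Pab(L + a)/(6LEI) = 213.2/EI
  span CE: triangular load, peak 13: w₀L³/(45EI) = 62.4/EI
  relative rotation θ_0 = (213.2 + 62.4)/EI = 275.6/EI
A unit hogging moment at C produces rotation L₁/(3EI) + L₂/(3EI) = 4.667/EI.
Compatibility: M_C·(L₁+L₂)/(3EI) = θ_0, giving M_C = 59.07 kN·m (hogging).

M_C = 59.07 kN·m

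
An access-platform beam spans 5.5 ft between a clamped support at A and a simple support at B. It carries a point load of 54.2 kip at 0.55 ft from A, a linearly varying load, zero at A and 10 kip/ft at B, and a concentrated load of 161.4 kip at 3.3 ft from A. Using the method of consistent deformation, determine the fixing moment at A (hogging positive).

Choose R_B as the redundant. The primary structure is the cantilever fixed at A.
Deflection at B on the released cantilever, summing each load's contribution:
  point load 54.2 at a = 0.55: Pa²(3L − a)/(6EI) = 43.58/EI
  triangular load, peak 10 at the free end: 11w₀L⁴/(120EI) = 838.8/EI
  point load 161.4 at a = 3.3: Pa²(3L − a)/(6EI) = 3867/EI
  δ_0 = 4749/EI
Tip deflection under a unit load at B: L³/(3EI) = 55.46/EI.
The prop prevents deflection at B: R_B = δ_0/δ_{BB} = 4749/55.46 = 85.64 kip.
Moment equilibrium about A: M_A = Σ(load moments about A) − R_B·L = 663.3 − 85.64×5.5 = 192.3 kip·ft.

M_A = 192.3 kip·ft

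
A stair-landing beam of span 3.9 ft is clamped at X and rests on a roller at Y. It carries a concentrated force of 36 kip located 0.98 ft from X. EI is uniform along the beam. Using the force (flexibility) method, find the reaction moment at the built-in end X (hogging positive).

M_X = 23.1 kip·ft

Release the roller at Y. Primary structure: cantilever fixed at X.
Deflection at Y on the released cantilever, summing each load's contribution:
  point load 36 at a = 0.98: Pa²(3L − a)/(6EI) = 61.77/EI
Tip deflection under a unit load at Y: L³/(3EI) = 19.77/EI.
Compatibility at Y: δ_0 − R_Y·δ_{YY} = 0, so R_Y = 61.77/19.77 = 3.124 kip.
Moment equilibrium about X: M_X = Σ(load moments about X) − R_Y·L = 35.28 − 3.124×3.9 = 23.1 kip·ft.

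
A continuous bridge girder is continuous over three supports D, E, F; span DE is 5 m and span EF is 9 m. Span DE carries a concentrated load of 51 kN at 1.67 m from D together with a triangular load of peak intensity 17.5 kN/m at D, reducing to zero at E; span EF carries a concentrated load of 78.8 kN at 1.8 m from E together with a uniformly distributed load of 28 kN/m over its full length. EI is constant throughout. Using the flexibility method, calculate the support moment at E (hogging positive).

M_E = 270.5 kN·m

Release continuity at E by inserting a hinge; the redundant is the internal moment M_E. The primary structure is two simply-supported spans DE and EF.
Rotations at E on the released spans (each span's end-slope, ×1/EI):
  span DE: point load 51 at a = 1.67: Pab(L + a)/(6LEI) = 63.06/EI
  span DE: triangular load, peak 17.5: 7w₀L³/(360EI) = 42.53/EI
  span EF: point load 78.8 at a = 1.8: Pab(L + b)/(6LEI) = 306.4/EI
  span EF: UDL 28: wL³/(24EI) = 850.5/EI
  relative rotation θ_0 = (105.6 + 1157)/EI = 1262/EI
A unit hogging moment at E produces rotation L₁/(3EI) + L₂/(3EI) = 4.667/EI.
Compatibility: M_E·(L₁+L₂)/(3EI) = θ_0, giving M_E = 270.5 kN·m (hogging).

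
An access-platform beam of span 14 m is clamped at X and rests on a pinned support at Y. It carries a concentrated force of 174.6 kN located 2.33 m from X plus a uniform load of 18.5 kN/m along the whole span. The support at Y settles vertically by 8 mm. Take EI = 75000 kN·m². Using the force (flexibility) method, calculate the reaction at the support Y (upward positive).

R_Y = 103.3 kN

Release the roller at Y. Primary structure: cantilever fixed at X.
Free-end deflection of the primary structure under the applied loading (downward +):
  point load 174.6 at a = 2.33: Pa²(3L − a)/(6EI) = 6267/EI
  UDL 18.5: wL⁴/(8EI) = 88837/EI
  δ_0 = 95104/EI
Tip deflection under a unit load at Y: L³/(3EI) = 914.7/EI.
With EI = 75000 kN·m²: δ_0 = 1.2681 m and δ_{YY} = 0.012196 m/kN.
Compatibility — the beam at Y must follow the support down by 0.008 m: δ_0 − R_Y·δ_{YY} = 0.008, so R_Y = (1.2681 − 0.008)/0.012196 = 103.3 kN.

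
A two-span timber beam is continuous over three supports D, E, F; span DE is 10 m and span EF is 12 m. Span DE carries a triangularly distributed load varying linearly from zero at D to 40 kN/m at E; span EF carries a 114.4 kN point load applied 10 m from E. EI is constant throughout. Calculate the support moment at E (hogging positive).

Take M_E as the redundant. Released structure: two simple spans DE and EF with a hinge at E.
End slopes at the hinge E, treating each span as simply supported:
  span DE: triangular load, peak 40: w₀L³/(45EI) = 888.9/EI
  span EF: point load 114.4 at a = 10: Pab(L + b)/(6LEI) = 444.9/EI
  relative rotation θ_0 = (888.9 + 444.9)/EI = 1334/EI
A unit hogging moment at E produces rotation L₁/(3EI) + L₂/(3EI) = 7.333/EI.
Slope continuity at E: θ_0 = M_E·7.333/EI, so M_E = 1334/7.333 = 181.9 kN·m (hogging).

M_E = 181.9 kN·m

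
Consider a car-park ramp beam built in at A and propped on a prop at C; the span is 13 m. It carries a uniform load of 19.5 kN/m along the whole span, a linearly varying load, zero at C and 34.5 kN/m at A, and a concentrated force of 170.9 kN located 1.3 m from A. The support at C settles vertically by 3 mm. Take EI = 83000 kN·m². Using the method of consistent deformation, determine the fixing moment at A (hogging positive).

Remove the prop at C; the released (primary) structure is a cantilever built in at A.
Primary-structure tip deflection at C by superposition:
  UDL 19.5: wL⁴/(8EI) = 69617/EI
  triangular load, peak 34.5 at the fixed end: w₀L⁴/(30EI) = 32845/EI
  point load 170.9 at a = 1.3: Pa²(3L − a)/(6EI) = 1815/EI
  δ_0 = 104277/EI
Tip deflection under a unit load at C: L³/(3EI) = 732.3/EI.
With EI = 83000 kN·m²: δ_0 = 1.2564 m and δ_{CC} = 0.008823 m/kN.
Compatibility — the beam at C must follow the support down by 0.003 m: δ_0 − R_C·δ_{CC} = 0.003, so R_C = (1.2564 − 0.003)/0.008823 = 142.1 kN.
Moment equilibrium about A: M_A = Σ(load moments about A) − R_C·L = 2842 − 142.1×13 = 995 kN·m.

M_A = 995 kN·m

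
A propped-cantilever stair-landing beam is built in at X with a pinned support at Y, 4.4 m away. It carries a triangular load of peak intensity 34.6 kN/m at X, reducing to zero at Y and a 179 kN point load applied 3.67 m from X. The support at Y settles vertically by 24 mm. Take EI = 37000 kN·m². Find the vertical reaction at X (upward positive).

R_X = 136.3 kN

Take the reaction at Y as the redundant and release it; the primary structure is a cantilever fixed at X.
Free-end deflection of the primary structure under the applied loading (downward +):
  triangular load, peak 34.6 at the fixed end: w₀L⁴/(30EI) = 432.3/EI
  point load 179 at a = 3.67: Pa²(3L − a)/(6EI) = 3829/EI
  δ_0 = 4262/EI
Tip deflection under a unit load at Y: L³/(3EI) = 28.39/EI.
With EI = 37000 kN·m²: δ_0 = 0.11518 m and δ_{YY} = 0.000767 m/kN.
Compatibility — the beam at Y must follow the support down by 0.024 m: δ_0 − R_Y·δ_{YY} = 0.024, so R_Y = (0.11518 − 0.024)/0.000767 = 118.8 kN.
Vertical equilibrium: R_X = ΣP − R_Y = 255.1 − 118.8 = 136.3 kN.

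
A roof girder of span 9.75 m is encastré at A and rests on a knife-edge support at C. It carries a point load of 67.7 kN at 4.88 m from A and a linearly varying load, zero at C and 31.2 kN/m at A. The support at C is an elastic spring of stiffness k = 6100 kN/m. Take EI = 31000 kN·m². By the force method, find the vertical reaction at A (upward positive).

R_A = 169 kN

Choose R_C as the redundant. The primary structure is the cantilever fixed at A.
Downward deflection at the released point C due to the loads:
  point load 67.7 at a = 4.88: Pa²(3L − a)/(6EI) = 6548/EI
  triangular load, peak 31.2 at the fixed end: w₀L⁴/(30EI) = 9398/EI
  δ_0 = 15947/EI
Flexibility coefficient — unit upward force at C: δ_{CC} = L³/(3EI) = 309/EI.
With EI = 31000 kN·m²: δ_0 = 0.51441 m and δ_{CC} = 0.009966 m/kN.
Compatibility — the spring shortens by R_C/k under the reaction it provides: δ_0 − R_C·δ_{CC} = R_C/k. With 1/k = 0.000164 m/kN, R_C = δ_0 / (δ_{CC} + 1/k) = 0.51441 / (0.009966 + 0.000164) = 50.78 kN.
Vertical equilibrium: R_A = ΣP − R_C = 219.8 − 50.78 = 169 kN.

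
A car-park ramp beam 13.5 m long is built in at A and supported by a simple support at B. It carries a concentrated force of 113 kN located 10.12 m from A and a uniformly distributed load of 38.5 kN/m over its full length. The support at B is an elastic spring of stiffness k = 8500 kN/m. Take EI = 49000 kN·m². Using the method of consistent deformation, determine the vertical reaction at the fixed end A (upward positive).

Remove the prop at B; the released (primary) structure is a cantilever built in at A.
Downward deflection at the released point B due to the loads:
  point load 113 at a = 10.12: Pa²(3L − a)/(6EI) = 58597/EI
  UDL 38.5: wL⁴/(8EI) = 159847/EI
  δ_0 = 218445/EI
Tip deflection under a unit load at B: L³/(3EI) = 820.1/EI.
With EI = 49000 kN·m²: δ_0 = 4.4581 m and δ_{BB} = 0.016737 m/kN.
Compatibility — the spring shortens by R_B/k under the reaction it provides: δ_0 − R_B·δ_{BB} = R_B/k. With 1/k = 0.000118 m/kN, R_B = δ_0 / (δ_{BB} + 1/k) = 4.4581 / (0.016737 + 0.000118) = 264.5 kN.
Vertical equilibrium: R_A = ΣP − R_B = 632.8 − 264.5 = 368.3 kN.

R_A = 368.3 kN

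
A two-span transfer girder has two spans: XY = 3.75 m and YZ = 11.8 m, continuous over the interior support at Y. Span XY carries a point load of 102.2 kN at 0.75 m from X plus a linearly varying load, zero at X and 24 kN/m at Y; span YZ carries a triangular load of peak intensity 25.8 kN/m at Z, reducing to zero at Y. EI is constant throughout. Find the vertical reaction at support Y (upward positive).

R_Y = 162.1 kN

Insert a hinge at Y; M_Y is the redundant, and each span becomes simply supported.
Discontinuity in slope at Y on the released structure — sum the simple-span end rotations:
  span XY: point load 102.2 at a = 0.75: Pab(L + a)/(6LEI) = 45.99/EI
  span XY: triangular load, peak 24: w₀L³/(45EI) = 28.12/EI
  span YZ: triangular load, peak 25.8: 7w₀L³/(360EI) = 824.3/EI
  relative rotation θ_0 = (74.11 + 824.3)/EI = 898.4/EI
A unit hogging moment at Y produces rotation L₁/(3EI) + L₂/(3EI) = 5.183/EI.
Slope continuity at Y: θ_0 = M_Y·5.183/EI, so M_Y = 898.4/5.183 = 173.3 kN·m (hogging).
Span XY, ΣM about X with M_Y applied at Y: R_Y^{XY}·3.75 = 189.2 + 173.3, so R_Y^{XY} = 96.66 kN and R_X = 147.2 − 96.66 = 50.54 kN.
Span YZ, ΣM about Z: R_Y^{YZ}·11.8 = 598.7 + 173.3, so R_Y^{YZ} = 65.43 kN and R_Z = 152.2 − 65.43 = 86.79 kN.
R_Y = 96.66 + 65.43 = 162.1 kN.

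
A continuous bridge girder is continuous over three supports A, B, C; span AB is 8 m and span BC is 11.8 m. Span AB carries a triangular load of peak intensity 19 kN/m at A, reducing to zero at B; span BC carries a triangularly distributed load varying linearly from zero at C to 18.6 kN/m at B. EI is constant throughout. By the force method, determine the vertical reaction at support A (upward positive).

R_A = 34.22 kN

Take M_B as the redundant. Released structure: two simple spans AB and BC with a hinge at B.
End slopes at the hinge B, treating each span as simply supported:
  span AB: triangular load, peak 19: 7w₀L³/(360EI) = 189.2/EI
  span BC: triangular load, peak 18.6: w₀L³/(45EI) = 679.1/EI
  relative rotation θ_0 = (189.2 + 679.1)/EI = 868.3/EI
A unit hogging moment at B produces rotation L₁/(3EI) + L₂/(3EI) = 6.6/EI.
Compatibility: M_B·(L₁+L₂)/(3EI) = θ_0, giving M_B = 131.6 kN·m (hogging).
Span AB, ΣM about A with M_B applied at B: R_B^{AB}·8 = 202.7 + 131.6, so R_B^{AB} = 41.78 kN and R_A = 76 − 41.78 = 34.22 kN.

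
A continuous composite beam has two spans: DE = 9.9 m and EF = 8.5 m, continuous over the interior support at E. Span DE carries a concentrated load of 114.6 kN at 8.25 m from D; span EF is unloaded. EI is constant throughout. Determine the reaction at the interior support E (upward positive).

Insert a hinge at E; M_E is the redundant, and each span becomes simply supported.
Discontinuity in slope at E on the released structure — sum the simple-span end rotations:
  span DE: point load 114.6 at a = 8.25: Pab(L + a)/(6LEI) = 476.7/EI
  relative rotation θ_0 = (476.7 + 0)/EI = 476.7/EI
A unit hogging moment at E produces rotation L₁/(3EI) + L₂/(3EI) = 6.133/EI.
Compatibility: M_E·(L₁+L₂)/(3EI) = θ_0, giving M_E = 77.72 kN·m (hogging).
Span DE, ΣM about D with M_E applied at E: R_E^{DE}·9.9 = 945.5 + 77.72, so R_E^{DE} = 103.4 kN and R_D = 114.6 − 103.4 = 11.25 kN.
Span EF, ΣM about F: R_E^{EF}·8.5 = 0 + 77.72, so R_E^{EF} = 9.143 kN and R_F = 0 − 9.143 = -9.143 kN.
R_E = 103.4 + 9.143 = 112.5 kN.

R_E = 112.5 kN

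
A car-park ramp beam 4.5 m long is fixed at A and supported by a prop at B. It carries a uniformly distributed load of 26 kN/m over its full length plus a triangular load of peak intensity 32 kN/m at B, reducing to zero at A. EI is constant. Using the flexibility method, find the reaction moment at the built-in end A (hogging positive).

Release the roller at B. Primary structure: cantilever fixed at A.
Primary-structure tip deflection at B by superposition:
  UDL 26: wL⁴/(8EI) = 1333/EI
  triangular load, peak 32 at the free end: 11w₀L⁴/(120EI) = 1203/EI
  δ_0 = 2536/EI
Flexibility coefficient — unit upward force at B: δ_{BB} = L³/(3EI) = 30.38/EI.
Compatibility at B: δ_0 − R_B·δ_{BB} = 0, so R_B = 2536/30.38 = 83.47 kN.
Moment equilibrium about A: M_A = Σ(load moments about A) − R_B·L = 479.2 − 83.47×4.5 = 103.6 kN·m.

M_A = 103.6 kN·m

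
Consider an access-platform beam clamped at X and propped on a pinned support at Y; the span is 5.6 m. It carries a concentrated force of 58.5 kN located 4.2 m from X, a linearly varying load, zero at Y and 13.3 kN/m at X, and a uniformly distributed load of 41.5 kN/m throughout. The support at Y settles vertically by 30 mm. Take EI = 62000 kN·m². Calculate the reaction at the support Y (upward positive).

Choose R_Y as the redundant. The primary structure is the cantilever fixed at X.
Free-end deflection of the primary structure under the applied loading (downward +):
  point load 58.5 at a = 4.2: Pa²(3L − a)/(6EI) = 2167/EI
  triangular load, peak 13.3 at the fixed end: w₀L⁴/(30EI) = 436/EI
  UDL 41.5: wL⁴/(8EI) = 5102/EI
  δ_0 = 7705/EI
Tip deflection under a unit load at Y: L³/(3EI) = 58.54/EI.
With EI = 62000 kN·m²: δ_0 = 0.12427 m and δ_{YY} = 0.000944 m/kN.
Compatibility — the beam at Y must follow the support down by 0.03 m: δ_0 − R_Y·δ_{YY} = 0.03, so R_Y = (0.12427 − 0.03)/0.000944 = 99.84 kN.

R_Y = 99.84 kN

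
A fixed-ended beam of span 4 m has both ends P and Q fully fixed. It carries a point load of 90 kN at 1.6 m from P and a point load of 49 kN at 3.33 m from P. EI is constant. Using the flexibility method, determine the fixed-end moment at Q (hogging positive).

M_Q = 57.31 kN·m

Release both end moments; the primary structure is a simply-supported span PQ with redundants M_P and M_Q.
End rotations of the released simple span under the applied load (×1/EI):
  at P: point load 90 at a = 1.6: Pab(L + b)/(6LEI) = 92.16/EI
  at Q: point load 90 at a = 1.6: Pab(L + a)/(6LEI) = 80.64/EI
  at P: point load 49 at a = 3.33: Pab(L + b)/(6LEI) = 21.27/EI
  at Q: point load 49 at a = 3.33: Pab(L + a)/(6LEI) = 33.39/EI
  θ_P0 = 113.4/EI,  θ_Q0 = 114/EI
Flexibility coefficients: a unit moment at one end gives L/(3EI) there and L/(6EI) at the far end, so f₁₁ = f₂₂ = 1.333/EI and f₁₂ = f₂₁ = 0.6667/EI.
Compatibility — zero rotation at each built-in end:
  1.333 M_P + 0.6667 M_Q = 113.4
  0.6667 M_P + 1.333 M_Q = 114
Solving the pair gives M_P = 56.42 kN·m and M_Q = 57.31 kN·m (hogging).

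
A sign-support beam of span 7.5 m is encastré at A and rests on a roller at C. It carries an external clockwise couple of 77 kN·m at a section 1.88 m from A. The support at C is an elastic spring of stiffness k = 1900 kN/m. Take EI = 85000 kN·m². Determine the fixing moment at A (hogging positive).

M_A = 38.58 kN·m

Release the roller at C. Primary structure: cantilever fixed at A.
Primary-structure tip deflection at C by superposition:
  clockwise couple 77 at a = 1.88: M₀a(2L − a)/(2EI) = 949.6/EI
Tip deflection under a unit load at C: L³/(3EI) = 140.6/EI.
With EI = 85000 kN·m²: δ_0 = 0.011172 m and δ_{CC} = 0.001654 m/kN.
Compatibility — the spring shortens by R_C/k under the reaction it provides: δ_0 − R_C·δ_{CC} = R_C/k. With 1/k = 0.000526 m/kN, R_C = δ_0 / (δ_{CC} + 1/k) = 0.011172 / (0.001654 + 0.000526) = 5.123 kN.
Moment equilibrium about A: M_A = Σ(load moments about A) − R_C·L = 77 − 5.123×7.5 = 38.58 kN·m.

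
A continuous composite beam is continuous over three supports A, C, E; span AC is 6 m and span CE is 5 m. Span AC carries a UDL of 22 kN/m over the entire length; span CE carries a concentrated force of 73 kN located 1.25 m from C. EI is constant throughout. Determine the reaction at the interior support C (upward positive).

Insert a hinge at C; M_C is the redundant, and each span becomes simply supported.
Rotations at C on the released spans (each span's end-slope, ×1/EI):
  span AC: UDL 22: wL³/(24EI) = 198/EI
  span CE: point load 73 at a = 1.25: Pab(L + b)/(6LEI) = 99.8/EI
  relative rotation θ_0 = (198 + 99.8)/EI = 297.8/EI
A unit hogging moment at C produces rotation L₁/(3EI) + L₂/(3EI) = 3.667/EI.
Compatibility: M_C·(L₁+L₂)/(3EI) = θ_0, giving M_C = 81.22 kN·m (hogging).
Span AC, ΣM about A with M_C applied at C: R_C^{AC}·6 = 396 + 81.22, so R_C^{AC} = 79.54 kN and R_A = 132 − 79.54 = 52.46 kN.
Span CE, ΣM about E: R_C^{CE}·5 = 273.8 + 81.22, so R_C^{CE} = 70.99 kN and R_E = 73 − 70.99 = 2.006 kN.
R_C = 79.54 + 70.99 = 150.5 kN.

R_C = 150.5 kN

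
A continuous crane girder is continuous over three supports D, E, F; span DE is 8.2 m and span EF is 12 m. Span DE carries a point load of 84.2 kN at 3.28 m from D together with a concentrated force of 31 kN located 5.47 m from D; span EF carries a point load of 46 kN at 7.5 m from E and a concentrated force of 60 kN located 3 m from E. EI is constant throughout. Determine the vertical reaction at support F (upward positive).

Insert a hinge at E; M_E is the redundant, and each span becomes simply supported.
Discontinuity in slope at E on the released structure — sum the simple-span end rotations:
  span DE: point load 84.2 at a = 3.28: Pab(L + a)/(6LEI) = 317.1/EI
  span DE: point load 31 at a = 5.47: Pab(L + a)/(6LEI) = 128.6/EI
  span EF: point load 46 at a = 7.5: Pab(L + b)/(6LEI) = 355.8/EI
  span EF: point load 60 at a = 3: Pab(L + b)/(6LEI) = 472.5/EI
  relative rotation θ_0 = (445.7 + 828.3)/EI = 1274/EI
A unit hogging moment at E produces rotation L₁/(3EI) + L₂/(3EI) = 6.733/EI.
Compatibility: M_E·(L₁+L₂)/(3EI) = θ_0, giving M_E = 189.2 kN·m (hogging).
Span EF, ΣM about F: R_E^{EF}·12 = 747 + 189.2, so R_E^{EF} = 78.02 kN and R_F = 106 − 78.02 = 27.98 kN.

R_F = 27.98 kN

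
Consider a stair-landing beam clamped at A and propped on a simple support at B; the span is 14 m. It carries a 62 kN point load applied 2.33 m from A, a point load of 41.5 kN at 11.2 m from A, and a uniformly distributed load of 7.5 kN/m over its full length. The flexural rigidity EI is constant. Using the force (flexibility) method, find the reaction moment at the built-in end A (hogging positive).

M_A = 349.9 kN·m

Release the roller at B. Primary structure: cantilever fixed at A.
Primary-structure tip deflection at B by superposition:
  point load 62 at a = 2.33: Pa²(3L − a)/(6EI) = 2225/EI
  point load 41.5 at a = 11.2: Pa²(3L − a)/(6EI) = 26723/EI
  UDL 7.5: wL⁴/(8EI) = 36015/EI
  δ_0 = 64963/EI
Tip deflection under a unit load at B: L³/(3EI) = 914.7/EI.
The prop prevents deflection at B: R_B = δ_0/δ_{BB} = 64963/914.7 = 71.02 kN.
Moment equilibrium about A: M_A = Σ(load moments about A) − R_B·L = 1344 − 71.02×14 = 349.9 kN·m.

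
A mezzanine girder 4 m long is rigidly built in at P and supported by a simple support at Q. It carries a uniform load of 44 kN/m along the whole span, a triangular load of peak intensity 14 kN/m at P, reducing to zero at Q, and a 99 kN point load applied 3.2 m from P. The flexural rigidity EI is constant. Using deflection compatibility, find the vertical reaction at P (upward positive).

R_P = 161.7 kN

Choose R_Q as the redundant. The primary structure is the cantilever fixed at P.
Free-end deflection of the primary structure under the applied loading (downward +):
  UDL 44: wL⁴/(8EI) = 1408/EI
  triangular load, peak 14 at the fixed end: w₀L⁴/(30EI) = 119.5/EI
  point load 99 at a = 3.2: Pa²(3L − a)/(6EI) = 1487/EI
  δ_0 = 3014/EI
Tip deflection under a unit load at Q: L³/(3EI) = 21.33/EI.
The prop prevents deflection at Q: R_Q = δ_0/δ_{QQ} = 3014/21.33 = 141.3 kN.
Vertical equilibrium: R_P = ΣP − R_Q = 303 − 141.3 = 161.7 kN.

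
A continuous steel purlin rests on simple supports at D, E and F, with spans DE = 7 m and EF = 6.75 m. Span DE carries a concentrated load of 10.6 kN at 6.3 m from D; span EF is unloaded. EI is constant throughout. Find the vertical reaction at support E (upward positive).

Insert a hinge at E; M_E is the redundant, and each span becomes simply supported.
Rotations at E on the released spans (each span's end-slope, ×1/EI):
  span DE: point load 10.6 at a = 6.3: Pab(L + a)/(6LEI) = 14.8/EI
  relative rotation θ_0 = (14.8 + 0)/EI = 14.8/EI
A unit hogging moment at E produces rotation L₁/(3EI) + L₂/(3EI) = 4.583/EI.
Slope continuity at E: θ_0 = M_E·4.583/EI, so M_E = 14.8/4.583 = 3.23 kN·m (hogging).
Span DE, ΣM about D with M_E applied at E: R_E^{DE}·7 = 66.78 + 3.23, so R_E^{DE} = 10 kN and R_D = 10.6 − 10 = 0.5986 kN.
Span EF, ΣM about F: R_E^{EF}·6.75 = 0 + 3.23, so R_E^{EF} = 0.4785 kN and R_F = 0 − 0.4785 = -0.4785 kN.
R_E = 10 + 0.4785 = 10.48 kN.

R_E = 10.48 kN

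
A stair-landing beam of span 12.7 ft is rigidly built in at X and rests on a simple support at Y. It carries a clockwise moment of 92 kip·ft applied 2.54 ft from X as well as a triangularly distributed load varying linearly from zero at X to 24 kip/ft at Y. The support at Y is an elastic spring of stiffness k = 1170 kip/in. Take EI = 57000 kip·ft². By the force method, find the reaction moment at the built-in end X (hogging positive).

M_X = 274.7 kip·ft

Take the reaction at Y as the redundant and release it; the primary structure is a cantilever fixed at X.
Deflection at Y on the released cantilever, summing each load's contribution:
  clockwise couple 92 at a = 2.54: M₀a(2L − a)/(2EI) = 2671/EI
  triangular load, peak 24 at the free end: 11w₀L⁴/(120EI) = 57232/EI
  δ_0 = 59903/EI
Flexibility coefficient — unit upward force at Y: δ_{YY} = L³/(3EI) = 682.8/EI.
With EI = 57000 kip·ft²: δ_0 = 1.0509 ft and δ_{YY} = 0.011979 ft/kip.
Compatibility — the spring shortens by R_Y/k under the reaction it provides: δ_0 − R_Y·δ_{YY} = R_Y/k. With 1/k = 1/(1170×12) ft/kip = 0.000071 ft/kip, R_Y = δ_0 / (δ_{YY} + 1/k) = 1.0509 / (0.011979 + 0.000071) = 87.21 kip.
Moment equilibrium about X: M_X = Σ(load moments about X) − R_Y·L = 1382 − 87.21×12.7 = 274.7 kip·ft.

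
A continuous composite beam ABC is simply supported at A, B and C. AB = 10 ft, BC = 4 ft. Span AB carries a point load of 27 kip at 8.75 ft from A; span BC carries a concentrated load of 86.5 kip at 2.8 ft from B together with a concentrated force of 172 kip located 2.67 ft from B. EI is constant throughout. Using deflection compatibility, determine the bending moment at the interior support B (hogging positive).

Take M_B as the redundant. Released structure: two simple spans AB and BC with a hinge at B.
Rotations at B on the released spans (each span's end-slope, ×1/EI):
  span AB: point load 27 at a = 8.75: Pab(L + a)/(6LEI) = 92.29/EI
  span BC: point load 86.5 at a = 2.8: Pab(L + b)/(6LEI) = 62.97/EI
  span BC: point load 172 at a = 2.67: Pab(L + b)/(6LEI) = 135.6/EI
  relative rotation θ_0 = (92.29 + 198.6)/EI = 290.9/EI
A unit hogging moment at B produces rotation L₁/(3EI) + L₂/(3EI) = 4.667/EI.
Slope continuity at B: θ_0 = M_B·4.667/EI, so M_B = 290.9/4.667 = 62.34 kip·ft (hogging).

M_B = 62.34 kip·ft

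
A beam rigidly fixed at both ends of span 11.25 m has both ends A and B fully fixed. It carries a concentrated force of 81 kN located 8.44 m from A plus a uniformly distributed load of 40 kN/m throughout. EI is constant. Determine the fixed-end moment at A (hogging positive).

Release both end moments; the primary structure is a simply-supported span AB with redundants M_A and M_B.
On the primary (simply-supported) span, the end slopes from the loading are:
  at A: point load 81 at a = 8.44: Pab(L + b)/(6LEI) = 400.1/EI
  at B: point load 81 at a = 8.44: Pab(L + a)/(6LEI) = 560.4/EI
  at A: UDL 40: wL³/(24EI) = 2373/EI
  at B: UDL 40: wL³/(24EI) = 2373/EI
  θ_A0 = 2773/EI,  θ_B0 = 2933/EI
Flexibility coefficients: a unit moment at one end gives L/(3EI) there and L/(6EI) at the far end, so f₁₁ = f₂₂ = 3.75/EI and f₁₂ = f₂₁ = 1.875/EI.
Compatibility — zero rotation at each built-in end:
  3.75 M_A + 1.875 M_B = 2773
  1.875 M_A + 3.75 M_B = 2933
Solving the pair gives M_A = 464.5 kN·m and M_B = 550 kN·m (hogging).

M_A = 464.5 kN·m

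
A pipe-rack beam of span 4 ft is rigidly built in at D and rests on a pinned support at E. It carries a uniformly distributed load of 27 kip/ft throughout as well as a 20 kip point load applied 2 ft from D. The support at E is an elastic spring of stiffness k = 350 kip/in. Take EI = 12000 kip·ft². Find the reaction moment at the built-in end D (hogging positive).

M_D = 91.09 kip·ft

Release the roller at E. Primary structure: cantilever fixed at D.
Free-end deflection of the primary structure under the applied loading (downward +):
  UDL 27: wL⁴/(8EI) = 864/EI
  point load 20 at a = 2: Pa²(3L − a)/(6EI) = 133.3/EI
  δ_0 = 997.3/EI
Tip deflection under a unit load at E: L³/(3EI) = 21.33/EI.
With EI = 12000 kip·ft²: δ_0 = 0.083111 ft and δ_{EE} = 0.001778 ft/kip.
Compatibility — the spring shortens by R_E/k under the reaction it provides: δ_0 − R_E·δ_{EE} = R_E/k. With 1/k = 1/(350×12) ft/kip = 0.000238 ft/kip, R_E = δ_0 / (δ_{EE} + 1/k) = 0.083111 / (0.001778 + 0.000238) = 41.23 kip.
Moment equilibrium about D: M_D = Σ(load moments about D) − R_E·L = 256 − 41.23×4 = 91.09 kip·ft.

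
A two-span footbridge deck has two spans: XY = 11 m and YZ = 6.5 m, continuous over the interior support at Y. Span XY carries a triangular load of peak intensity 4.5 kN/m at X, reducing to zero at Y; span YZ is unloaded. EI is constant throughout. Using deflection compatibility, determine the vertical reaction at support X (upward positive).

Release continuity at Y by inserting a hinge; the redundant is the internal moment M_Y. The primary structure is two simply-supported spans XY and YZ.
Discontinuity in slope at Y on the released structure — sum the simple-span end rotations:
  span XY: triangular load, peak 4.5: 7w₀L³/(360EI) = 116.5/EI
  relative rotation θ_0 = (116.5 + 0)/EI = 116.5/EI
A unit hogging moment at Y produces rotation L₁/(3EI) + L₂/(3EI) = 5.833/EI.
Compatibility: M_Y·(L₁+L₂)/(3EI) = θ_0, giving M_Y = 19.96 kN·m (hogging).
Span XY, ΣM about X with M_Y applied at Y: R_Y^{XY}·11 = 90.75 + 19.96, so R_Y^{XY} = 10.06 kN and R_X = 24.75 − 10.06 = 14.69 kN.

R_X = 14.69 kN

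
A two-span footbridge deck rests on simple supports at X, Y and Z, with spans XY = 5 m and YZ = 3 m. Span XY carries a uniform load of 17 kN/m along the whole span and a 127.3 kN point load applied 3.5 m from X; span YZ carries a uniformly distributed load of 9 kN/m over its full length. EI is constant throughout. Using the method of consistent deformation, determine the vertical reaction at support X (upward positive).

R_X = 59.09 kN

Take M_Y as the redundant. Released structure: two simple spans XY and YZ with a hinge at Y.
End slopes at the hinge Y, treating each span as simply supported:
  span XY: UDL 17: wL³/(24EI) = 88.54/EI
  span XY: point load 127.3 at a = 3.5: Pab(L + a)/(6LEI) = 189.4/EI
  span YZ: UDL 9: wL³/(24EI) = 10.12/EI
  relative rotation θ_0 = (277.9 + 10.12)/EI = 288/EI
A unit hogging moment at Y produces rotation L₁/(3EI) + L₂/(3EI) = 2.667/EI.
Slope continuity at Y: θ_0 = M_Y·2.667/EI, so M_Y = 288/2.667 = 108 kN·m (hogging).
Span XY, ΣM about X with M_Y applied at Y: R_Y^{XY}·5 = 658 + 108, so R_Y^{XY} = 153.2 kN and R_X = 212.3 − 153.2 = 59.09 kN.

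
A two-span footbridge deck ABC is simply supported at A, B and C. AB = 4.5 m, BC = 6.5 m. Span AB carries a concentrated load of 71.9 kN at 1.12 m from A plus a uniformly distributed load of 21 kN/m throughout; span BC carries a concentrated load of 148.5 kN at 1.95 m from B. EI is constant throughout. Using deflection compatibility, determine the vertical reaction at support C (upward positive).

Take M_B as the redundant. Released structure: two simple spans AB and BC with a hinge at B.
Discontinuity in slope at B on the released structure — sum the simple-span end rotations:
  span AB: point load 71.9 at a = 1.12: Pab(L + a)/(6LEI) = 56.65/EI
  span AB: UDL 21: wL³/(24EI) = 79.73/EI
  span BC: point load 148.5 at a = 1.95: Pab(L + b)/(6LEI) = 373.3/EI
  relative rotation θ_0 = (136.4 + 373.3)/EI = 509.7/EI
A unit hogging moment at B produces rotation L₁/(3EI) + L₂/(3EI) = 3.667/EI.
Slope continuity at B: θ_0 = M_B·3.667/EI, so M_B = 509.7/3.667 = 139 kN·m (hogging).
Span BC, ΣM about C: R_B^{BC}·6.5 = 675.7 + 139, so R_B^{BC} = 125.3 kN and R_C = 148.5 − 125.3 = 23.16 kN.

R_C = 23.16 kN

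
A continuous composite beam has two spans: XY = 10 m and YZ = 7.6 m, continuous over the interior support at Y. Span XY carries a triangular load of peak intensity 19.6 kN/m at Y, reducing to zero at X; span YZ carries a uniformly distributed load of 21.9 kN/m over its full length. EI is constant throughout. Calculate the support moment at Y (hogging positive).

Take M_Y as the redundant. Released structure: two simple spans XY and YZ with a hinge at Y.
Rotations at Y on the released spans (each span's end-slope, ×1/EI):
  span XY: triangular load, peak 19.6: w₀L³/(45EI) = 435.6/EI
  span YZ: UDL 21.9: wL³/(24EI) = 400.6/EI
  relative rotation θ_0 = (435.6 + 400.6)/EI = 836.1/EI
A unit hogging moment at Y produces rotation L₁/(3EI) + L₂/(3EI) = 5.867/EI.
Compatibility: M_Y·(L₁+L₂)/(3EI) = θ_0, giving M_Y = 142.5 kN·m (hogging).

M_Y = 142.5 kN·m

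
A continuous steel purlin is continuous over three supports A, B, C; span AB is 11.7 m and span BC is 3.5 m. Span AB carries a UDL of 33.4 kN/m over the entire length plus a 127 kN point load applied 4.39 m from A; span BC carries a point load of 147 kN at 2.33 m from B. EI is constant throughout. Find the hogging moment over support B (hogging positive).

M_B = 641.9 kN·m

Release continuity at B by inserting a hinge; the redundant is the internal moment M_B. The primary structure is two simply-supported spans AB and BC.
Discontinuity in slope at B on the released structure — sum the simple-span end rotations:
  span AB: UDL 33.4: wL³/(24EI) = 2229/EI
  span AB: point load 127 at a = 4.39: Pab(L + a)/(6LEI) = 934.1/EI
  span BC: point load 147 at a = 2.33: Pab(L + b)/(6LEI) = 89.12/EI
  relative rotation θ_0 = (3163 + 89.12)/EI = 3252/EI
A unit hogging moment at B produces rotation L₁/(3EI) + L₂/(3EI) = 5.067/EI.
Compatibility: M_B·(L₁+L₂)/(3EI) = θ_0, giving M_B = 641.9 kN·m (hogging).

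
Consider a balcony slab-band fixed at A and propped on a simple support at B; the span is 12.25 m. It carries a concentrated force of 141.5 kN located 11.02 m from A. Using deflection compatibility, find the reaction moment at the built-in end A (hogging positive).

Remove the prop at B; the released (primary) structure is a cantilever built in at A.
Free-end deflection of the primary structure under the applied loading (downward +):
  point load 141.5 at a = 11.02: Pa²(3L − a)/(6EI) = 73690/EI
Flexibility coefficient — unit upward force at B: δ_{BB} = L³/(3EI) = 612.8/EI.
Compatibility at B: δ_0 − R_B·δ_{BB} = 0, so R_B = 73690/612.8 = 120.3 kN.
Moment equilibrium about A: M_A = Σ(load moments about A) − R_B·L = 1559 − 120.3×12.25 = 86.15 kN·m.

M_A = 86.15 kN·m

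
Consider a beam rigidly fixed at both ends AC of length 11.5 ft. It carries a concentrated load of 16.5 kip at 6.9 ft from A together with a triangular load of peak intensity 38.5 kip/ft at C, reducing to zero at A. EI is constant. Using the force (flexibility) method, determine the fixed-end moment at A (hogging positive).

M_A = 187.9 kip·ft

Take the two fixed-end moments M_A, M_C as redundants; the released structure is the simple span AC.
End rotations of the released simple span under the applied load (×1/EI):
  at A: point load 16.5 at a = 6.9: Pab(L + b)/(6LEI) = 122.2/EI
  at C: point load 16.5 at a = 6.9: Pab(L + a)/(6LEI) = 139.7/EI
  at A: triangular load, peak 38.5: 7w₀L³/(360EI) = 1139/EI
  at C: triangular load, peak 38.5: w₀L³/(45EI) = 1301/EI
  θ_A0 = 1261/EI,  θ_C0 = 1441/EI
Flexibility coefficients: a unit moment at one end gives L/(3EI) there and L/(6EI) at the far end, so f₁₁ = f₂₂ = 3.833/EI and f₁₂ = f₂₁ = 1.917/EI.
Compatibility — zero rotation at each built-in end:
  3.833 M_A + 1.917 M_C = 1261
  1.917 M_A + 3.833 M_C = 1441
Solving the pair gives M_A = 187.9 kip·ft and M_C = 281.9 kip·ft (hogging).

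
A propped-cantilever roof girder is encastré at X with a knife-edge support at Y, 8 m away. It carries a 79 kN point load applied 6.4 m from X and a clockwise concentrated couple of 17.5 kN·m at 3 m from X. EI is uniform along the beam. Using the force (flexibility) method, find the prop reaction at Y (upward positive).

R_Y = 57.62 kN

Choose R_Y as the redundant. The primary structure is the cantilever fixed at X.
Deflection at Y on the released cantilever, summing each load's contribution:
  point load 79 at a = 6.4: Pa²(3L − a)/(6EI) = 9492/EI
  clockwise couple 17.5 at a = 3: M₀a(2L − a)/(2EI) = 341.2/EI
  δ_0 = 9833/EI
Tip deflection under a unit load at Y: L³/(3EI) = 170.7/EI.
The prop prevents deflection at Y: R_Y = δ_0/δ_{YY} = 9833/170.7 = 57.62 kN.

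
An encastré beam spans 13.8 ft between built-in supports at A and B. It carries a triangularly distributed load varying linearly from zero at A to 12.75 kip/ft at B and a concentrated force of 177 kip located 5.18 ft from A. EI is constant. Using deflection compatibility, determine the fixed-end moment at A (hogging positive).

M_A = 438.7 kip·ft

Take the two fixed-end moments M_A, M_B as redundants; the released structure is the simple span AB.
On the primary (simply-supported) span, the end slopes from the loading are:
  at A: triangular load, peak 12.75: 7w₀L³/(360EI) = 651.5/EI
  at B: triangular load, peak 12.75: w₀L³/(45EI) = 744.6/EI
  at A: point load 177 at a = 5.18: Pab(L + b)/(6LEI) = 2140/EI
  at B: point load 177 at a = 5.18: Pab(L + a)/(6LEI) = 1812/EI
  θ_A0 = 2792/EI,  θ_B0 = 2556/EI
Flexibility coefficients: a unit moment at one end gives L/(3EI) there and L/(6EI) at the far end, so f₁₁ = f₂₂ = 4.6/EI and f₁₂ = f₂₁ = 2.3/EI.
Compatibility — zero rotation at each built-in end:
  4.6 M_A + 2.3 M_B = 2792
  2.3 M_A + 4.6 M_B = 2556
Solving the pair gives M_A = 438.7 kip·ft and M_B = 336.4 kip·ft (hogging).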